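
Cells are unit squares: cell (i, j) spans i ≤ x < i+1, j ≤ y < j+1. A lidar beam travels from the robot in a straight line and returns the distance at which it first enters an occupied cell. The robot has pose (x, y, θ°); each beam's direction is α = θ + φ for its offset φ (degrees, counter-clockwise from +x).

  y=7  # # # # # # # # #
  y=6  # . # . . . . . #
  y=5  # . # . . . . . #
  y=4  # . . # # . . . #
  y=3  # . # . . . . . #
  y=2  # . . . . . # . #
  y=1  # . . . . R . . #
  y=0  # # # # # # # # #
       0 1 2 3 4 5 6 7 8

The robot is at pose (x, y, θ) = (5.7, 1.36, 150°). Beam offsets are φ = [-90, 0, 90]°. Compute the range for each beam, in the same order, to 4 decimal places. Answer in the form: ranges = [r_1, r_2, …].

beam 1: φ=-90°, α=60°
  dir = (cos 60°, sin 60°) = (0.5000, 0.8660); from cell (5,1)
  next x-line at t=0.6000, next y-line at t=0.7390; Δt_x=2.0000, Δt_y=1.1547
    x: enter (6,1) at t=0.6000
    y: enter (6,2) at t=0.7390 ← occupied
  → r_1 = 0.7390
beam 2: φ=0°, α=150°
  dir = (cos 150°, sin 150°) = (-0.8660, 0.5000); from cell (5,1)
  next x-line at t=0.8083, next y-line at t=1.2800; Δt_x=1.1547, Δt_y=2.0000
    x: enter (4,1) at t=0.8083
    y: enter (4,2) at t=1.2800
    x: enter (3,2) at t=1.9630
    x: enter (2,2) at t=3.1177
    y: enter (2,3) at t=3.2800 ← occupied
  → r_2 = 3.2800
beam 3: φ=90°, α=240°
  dir = (cos 240°, sin 240°) = (-0.5000, -0.8660); from cell (5,1)
  next x-line at t=1.4000, next y-line at t=0.4157; Δt_x=2.0000, Δt_y=1.1547
    y: enter (5,0) at t=0.4157 ← occupied
  → r_3 = 0.4157

ranges = [0.7390, 3.2800, 0.4157]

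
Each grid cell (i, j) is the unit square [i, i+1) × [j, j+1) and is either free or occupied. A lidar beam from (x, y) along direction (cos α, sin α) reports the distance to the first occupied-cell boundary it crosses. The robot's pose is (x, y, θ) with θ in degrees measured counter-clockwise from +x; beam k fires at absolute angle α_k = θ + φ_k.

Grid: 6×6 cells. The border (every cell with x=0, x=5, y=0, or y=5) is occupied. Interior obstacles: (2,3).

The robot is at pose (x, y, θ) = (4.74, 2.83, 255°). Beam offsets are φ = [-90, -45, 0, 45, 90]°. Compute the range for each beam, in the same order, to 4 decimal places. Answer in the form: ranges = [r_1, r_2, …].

beam 1: φ=-90°, α=165°
  direction (-0.9659, 0.2588); cell (4,2); t to first gridline: x 0.7661, y 0.6568 (then +1.0353 / +3.8637)
    (4,3) via y @ 0.6568
    (3,3) via x @ 0.7661
    (2,3) via x @ 1.8014  # hit
  → r_1 = 1.8014
beam 2: φ=-45°, α=210°
  direction (-0.8660, -0.5000); cell (4,2); t to first gridline: x 0.8545, y 1.6600 (then +1.1547 / +2.0000)
    (3,2) via x @ 0.8545
    (3,1) via y @ 1.6600
    (2,1) via x @ 2.0092
    (1,1) via x @ 3.1639
    (1,0) via y @ 3.6600  # hit
  → r_2 = 3.6600
beam 3: φ=0°, α=255°
  direction (-0.2588, -0.9659); cell (4,2); t to first gridline: x 2.8591, y 0.8593 (then +3.8637 / +1.0353)
    (4,1) via y @ 0.8593
    (4,0) via y @ 1.8946  # hit
  → r_3 = 1.8946
beam 4: φ=45°, α=300°
  direction (0.5000, -0.8660); cell (4,2); t to first gridline: x 0.5200, y 0.9584 (then +2.0000 / +1.1547)
    (5,2) via x @ 0.5200  # hit
  → r_4 = 0.5200
beam 5: φ=90°, α=345°
  direction (0.9659, -0.2588); cell (4,2); t to first gridline: x 0.2692, y 3.2069 (then +1.0353 / +3.8637)
    (5,2) via x @ 0.2692  # hit
  → r_5 = 0.2692

ranges = [1.8014, 3.6600, 1.8946, 0.5200, 0.2692]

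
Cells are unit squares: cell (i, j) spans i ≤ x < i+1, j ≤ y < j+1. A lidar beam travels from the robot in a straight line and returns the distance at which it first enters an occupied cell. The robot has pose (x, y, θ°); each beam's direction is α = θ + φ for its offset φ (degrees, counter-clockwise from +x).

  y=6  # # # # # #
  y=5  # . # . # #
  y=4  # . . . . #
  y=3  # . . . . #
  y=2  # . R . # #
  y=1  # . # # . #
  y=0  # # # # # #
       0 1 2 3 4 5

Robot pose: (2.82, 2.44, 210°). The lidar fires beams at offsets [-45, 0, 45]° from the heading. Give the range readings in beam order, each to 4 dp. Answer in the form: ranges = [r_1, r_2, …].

beam 1: φ=-45°, α=165°
  cosα=-0.9659 sinα=0.2588 | (2,2) | tMaxX 0.8489 tMaxY 2.1637 | tΔX 1.0353 tΔY 3.8637
    t=0.8489 [x] (1,2)
    t=1.8842 [x] (0,2) — stop
  → r_1 = 1.8842
beam 2: φ=0°, α=210°
  cosα=-0.8660 sinα=-0.5000 | (2,2) | tMaxX 0.9469 tMaxY 0.8800 | tΔX 1.1547 tΔY 2.0000
    t=0.8800 [y] (2,1) — stop
  → r_2 = 0.8800
beam 3: φ=45°, α=255°
  cosα=-0.2588 sinα=-0.9659 | (2,2) | tMaxX 3.1682 tMaxY 0.4555 | tΔX 3.8637 tΔY 1.0353
    t=0.4555 [y] (2,1) — stop
  → r_3 = 0.4555

ranges = [1.8842, 0.8800, 0.4555]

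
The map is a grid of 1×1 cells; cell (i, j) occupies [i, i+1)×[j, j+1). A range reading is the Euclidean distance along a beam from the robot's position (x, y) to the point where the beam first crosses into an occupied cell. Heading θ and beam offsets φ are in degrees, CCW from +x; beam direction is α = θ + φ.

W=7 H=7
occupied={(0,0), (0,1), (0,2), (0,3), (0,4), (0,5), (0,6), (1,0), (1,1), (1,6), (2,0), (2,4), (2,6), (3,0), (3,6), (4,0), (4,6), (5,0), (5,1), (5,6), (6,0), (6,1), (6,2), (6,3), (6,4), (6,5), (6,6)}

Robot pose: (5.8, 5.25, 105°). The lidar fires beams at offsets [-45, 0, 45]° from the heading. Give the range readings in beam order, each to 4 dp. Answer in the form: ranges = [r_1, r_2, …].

beam 1: φ=-45°, α=60°
  d=(0.5000,0.8660)  start (5,5)  tX=0.4000 tY=0.8660  stride 1/|dx|=2.0000 1/|dy|=1.1547
    cross x-line → (6,5), t=0.4000 (wall)
  → r_1 = 0.4000
beam 2: φ=0°, α=105°
  d=(-0.2588,0.9659)  start (5,5)  tX=3.0910 tY=0.7765  stride 1/|dx|=3.8637 1/|dy|=1.0353
    cross y-line → (5,6), t=0.7765 (wall)
  → r_2 = 0.7765
beam 3: φ=45°, α=150°
  d=(-0.8660,0.5000)  start (5,5)  tX=0.9238 tY=1.5000  stride 1/|dx|=1.1547 1/|dy|=2.0000
    cross x-line → (4,5), t=0.9238
    cross y-line → (4,6), t=1.5000 (wall)
  → r_3 = 1.5000

ranges = [0.4000, 0.7765, 1.5000]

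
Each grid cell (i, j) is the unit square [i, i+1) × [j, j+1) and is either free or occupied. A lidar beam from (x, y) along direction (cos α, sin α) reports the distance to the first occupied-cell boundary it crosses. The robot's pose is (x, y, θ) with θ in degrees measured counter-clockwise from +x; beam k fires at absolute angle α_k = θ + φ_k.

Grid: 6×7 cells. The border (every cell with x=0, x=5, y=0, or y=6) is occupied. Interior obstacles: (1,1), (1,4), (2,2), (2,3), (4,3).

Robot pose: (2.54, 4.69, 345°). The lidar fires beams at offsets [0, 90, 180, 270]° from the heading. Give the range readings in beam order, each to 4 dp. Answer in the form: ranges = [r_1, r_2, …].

ranges = [2.5468, 1.3562, 0.5590, 0.7143]

beam 1: φ=0°, α=345°
  d=(0.9659,-0.2588)  start (2,4)  tX=0.4762 tY=2.6660  stride 1/|dx|=1.0353 1/|dy|=3.8637
    cross x-line → (3,4), t=0.4762
    cross x-line → (4,4), t=1.5115
    cross x-line → (5,4), t=2.5468 (wall)
  → r_1 = 2.5468
beam 2: φ=90°, α=75°
  d=(0.2588,0.9659)  start (2,4)  tX=1.7773 tY=0.3209  stride 1/|dx|=3.8637 1/|dy|=1.0353
    cross y-line → (2,5), t=0.3209
    cross y-line → (2,6), t=1.3562 (wall)
  → r_2 = 1.3562
beam 3: φ=180°, α=165°
  d=(-0.9659,0.2588)  start (2,4)  tX=0.5590 tY=1.1977  stride 1/|dx|=1.0353 1/|dy|=3.8637
    cross x-line → (1,4), t=0.5590 (wall)
  → r_3 = 0.5590
beam 4: φ=270°, α=255°
  d=(-0.2588,-0.9659)  start (2,4)  tX=2.0864 tY=0.7143  stride 1/|dx|=3.8637 1/|dy|=1.0353
    cross y-line → (2,3), t=0.7143 (wall)
  → r_4 = 0.7143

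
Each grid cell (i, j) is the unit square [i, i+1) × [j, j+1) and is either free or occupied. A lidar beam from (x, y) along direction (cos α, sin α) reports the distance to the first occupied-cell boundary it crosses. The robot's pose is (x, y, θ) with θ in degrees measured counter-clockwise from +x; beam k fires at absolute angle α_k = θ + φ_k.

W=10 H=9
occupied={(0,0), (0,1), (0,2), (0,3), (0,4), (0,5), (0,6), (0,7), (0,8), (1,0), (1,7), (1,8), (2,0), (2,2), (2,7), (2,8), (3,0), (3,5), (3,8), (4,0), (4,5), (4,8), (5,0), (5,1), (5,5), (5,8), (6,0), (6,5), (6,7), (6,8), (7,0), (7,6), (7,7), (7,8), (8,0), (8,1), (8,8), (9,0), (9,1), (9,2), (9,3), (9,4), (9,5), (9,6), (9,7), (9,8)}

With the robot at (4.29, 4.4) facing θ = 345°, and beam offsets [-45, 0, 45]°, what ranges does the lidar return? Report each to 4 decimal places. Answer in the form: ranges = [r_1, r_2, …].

ranges = [2.7713, 4.8762, 1.2000]

beam 1: φ=-45°, α=300°
  direction (0.5000, -0.8660); cell (4,4); t to first gridline: x 1.4200, y 0.4619 (then +2.0000 / +1.1547)
    (4,3) via y @ 0.4619
    (5,3) via x @ 1.4200
    (5,2) via y @ 1.6166
    (5,1) via y @ 2.7713  # hit
  → r_1 = 2.7713
beam 2: φ=0°, α=345°
  direction (0.9659, -0.2588); cell (4,4); t to first gridline: x 0.7350, y 1.5455 (then +1.0353 / +3.8637)
    (5,4) via x @ 0.7350
    (5,3) via y @ 1.5455
    (6,3) via x @ 1.7703
    (7,3) via x @ 2.8056
    (8,3) via x @ 3.8409
    (9,3) via x @ 4.8762  # hit
  → r_2 = 4.8762
beam 3: φ=45°, α=30°
  direction (0.8660, 0.5000); cell (4,4); t to first gridline: x 0.8198, y 1.2000 (then +1.1547 / +2.0000)
    (5,4) via x @ 0.8198
    (5,5) via y @ 1.2000  # hit
  → r_3 = 1.2000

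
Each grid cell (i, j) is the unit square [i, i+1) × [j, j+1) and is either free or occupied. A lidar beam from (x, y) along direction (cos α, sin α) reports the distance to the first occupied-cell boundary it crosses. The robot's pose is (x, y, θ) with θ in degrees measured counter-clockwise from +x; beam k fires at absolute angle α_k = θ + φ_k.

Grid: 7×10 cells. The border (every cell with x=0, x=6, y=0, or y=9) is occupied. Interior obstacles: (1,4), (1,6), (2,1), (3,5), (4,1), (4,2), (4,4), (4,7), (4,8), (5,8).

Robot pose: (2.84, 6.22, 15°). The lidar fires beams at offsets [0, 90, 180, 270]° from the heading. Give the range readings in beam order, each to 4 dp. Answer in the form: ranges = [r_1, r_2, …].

beam 1: φ=0°, α=15°
  dir = (cos 15°, sin 15°) = (0.9659, 0.2588); from cell (2,6)
  next x-line at t=0.1656, next y-line at t=3.0137; Δt_x=1.0353, Δt_y=3.8637
    x: enter (3,6) at t=0.1656
    x: enter (4,6) at t=1.2009
    x: enter (5,6) at t=2.2362
    y: enter (5,7) at t=3.0137
    x: enter (6,7) at t=3.2715 ← occupied
  → r_1 = 3.2715
beam 2: φ=90°, α=105°
  dir = (cos 105°, sin 105°) = (-0.2588, 0.9659); from cell (2,6)
  next x-line at t=3.2455, next y-line at t=0.8075; Δt_x=3.8637, Δt_y=1.0353
    y: enter (2,7) at t=0.8075
    y: enter (2,8) at t=1.8428
    y: enter (2,9) at t=2.8781 ← occupied
  → r_2 = 2.8781
beam 3: φ=180°, α=195°
  dir = (cos 195°, sin 195°) = (-0.9659, -0.2588); from cell (2,6)
  next x-line at t=0.8696, next y-line at t=0.8500; Δt_x=1.0353, Δt_y=3.8637
    y: enter (2,5) at t=0.8500
    x: enter (1,5) at t=0.8696
    x: enter (0,5) at t=1.9049 ← occupied
  → r_3 = 1.9049
beam 4: φ=270°, α=285°
  dir = (cos 285°, sin 285°) = (0.2588, -0.9659); from cell (2,6)
  next x-line at t=0.6182, next y-line at t=0.2278; Δt_x=3.8637, Δt_y=1.0353
    y: enter (2,5) at t=0.2278
    x: enter (3,5) at t=0.6182 ← occupied
  → r_4 = 0.6182

ranges = [3.2715, 2.8781, 1.9049, 0.6182]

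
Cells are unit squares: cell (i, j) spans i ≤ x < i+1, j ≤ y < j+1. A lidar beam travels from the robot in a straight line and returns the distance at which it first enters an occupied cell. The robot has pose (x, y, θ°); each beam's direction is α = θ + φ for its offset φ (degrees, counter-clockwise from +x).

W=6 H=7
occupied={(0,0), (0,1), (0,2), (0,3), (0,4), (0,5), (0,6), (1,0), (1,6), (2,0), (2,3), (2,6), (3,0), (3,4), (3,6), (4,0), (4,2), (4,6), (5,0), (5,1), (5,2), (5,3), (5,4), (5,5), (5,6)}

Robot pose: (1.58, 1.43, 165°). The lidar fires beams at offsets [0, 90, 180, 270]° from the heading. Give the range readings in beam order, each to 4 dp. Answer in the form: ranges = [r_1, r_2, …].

beam 1: φ=0°, α=165°
  direction (-0.9659, 0.2588); cell (1,1); t to first gridline: x 0.6005, y 2.2023 (then +1.0353 / +3.8637)
    (0,1) via x @ 0.6005  # hit
  → r_1 = 0.6005
beam 2: φ=90°, α=255°
  direction (-0.2588, -0.9659); cell (1,1); t to first gridline: x 2.2409, y 0.4452 (then +3.8637 / +1.0353)
    (1,0) via y @ 0.4452  # hit
  → r_2 = 0.4452
beam 3: φ=180°, α=345°
  direction (0.9659, -0.2588); cell (1,1); t to first gridline: x 0.4348, y 1.6614 (then +1.0353 / +3.8637)
    (2,1) via x @ 0.4348
    (3,1) via x @ 1.4701
    (3,0) via y @ 1.6614  # hit
  → r_3 = 1.6614
beam 4: φ=270°, α=75°
  direction (0.2588, 0.9659); cell (1,1); t to first gridline: x 1.6228, y 0.5901 (then +3.8637 / +1.0353)
    (1,2) via y @ 0.5901
    (2,2) via x @ 1.6228
    (2,3) via y @ 1.6254  # hit
  → r_4 = 1.6254

ranges = [0.6005, 0.4452, 1.6614, 1.6254]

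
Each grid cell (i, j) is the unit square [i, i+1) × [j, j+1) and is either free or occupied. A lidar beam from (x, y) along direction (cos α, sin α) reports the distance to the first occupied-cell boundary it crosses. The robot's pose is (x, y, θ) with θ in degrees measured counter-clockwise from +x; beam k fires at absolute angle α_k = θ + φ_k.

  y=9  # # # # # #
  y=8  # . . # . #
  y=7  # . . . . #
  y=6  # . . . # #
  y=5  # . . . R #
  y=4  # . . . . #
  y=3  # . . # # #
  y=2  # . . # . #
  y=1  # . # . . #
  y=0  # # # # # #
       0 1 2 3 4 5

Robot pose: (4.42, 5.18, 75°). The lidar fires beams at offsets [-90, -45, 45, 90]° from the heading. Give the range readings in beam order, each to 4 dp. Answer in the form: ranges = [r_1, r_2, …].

beam 1: φ=-90°, α=345°
  direction (0.9659, -0.2588); cell (4,5); t to first gridline: x 0.6005, y 0.6955 (then +1.0353 / +3.8637)
    (5,5) via x @ 0.6005  # hit
  → r_1 = 0.6005
beam 2: φ=-45°, α=30°
  direction (0.8660, 0.5000); cell (4,5); t to first gridline: x 0.6697, y 1.6400 (then +1.1547 / +2.0000)
    (5,5) via x @ 0.6697  # hit
  → r_2 = 0.6697
beam 3: φ=45°, α=120°
  direction (-0.5000, 0.8660); cell (4,5); t to first gridline: x 0.8400, y 0.9469 (then +2.0000 / +1.1547)
    (3,5) via x @ 0.8400
    (3,6) via y @ 0.9469
    (3,7) via y @ 2.1016
    (2,7) via x @ 2.8400
    (2,8) via y @ 3.2563
    (2,9) via y @ 4.4110  # hit
  → r_3 = 4.4110
beam 4: φ=90°, α=165°
  direction (-0.9659, 0.2588); cell (4,5); t to first gridline: x 0.4348, y 3.1682 (then +1.0353 / +3.8637)
    (3,5) via x @ 0.4348
    (2,5) via x @ 1.4701
    (1,5) via x @ 2.5054
    (1,6) via y @ 3.1682
    (0,6) via x @ 3.5406  # hit
  → r_4 = 3.5406

ranges = [0.6005, 0.6697, 4.4110, 3.5406]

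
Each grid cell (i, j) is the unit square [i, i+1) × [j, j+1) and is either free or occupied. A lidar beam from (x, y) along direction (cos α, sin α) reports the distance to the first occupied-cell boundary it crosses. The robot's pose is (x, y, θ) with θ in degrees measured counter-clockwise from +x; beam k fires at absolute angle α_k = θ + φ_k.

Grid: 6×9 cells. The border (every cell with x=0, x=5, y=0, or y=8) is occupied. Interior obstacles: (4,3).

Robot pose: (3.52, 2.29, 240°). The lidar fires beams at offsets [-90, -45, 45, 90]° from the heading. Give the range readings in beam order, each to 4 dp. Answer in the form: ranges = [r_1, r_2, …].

ranges = [2.9098, 2.6089, 1.3355, 1.7090]

beam 1: φ=-90°, α=150°
  cosα=-0.8660 sinα=0.5000 | (3,2) | tMaxX 0.6004 tMaxY 1.4200 | tΔX 1.1547 tΔY 2.0000
    t=0.6004 [x] (2,2)
    t=1.4200 [y] (2,3)
    t=1.7551 [x] (1,3)
    t=2.9098 [x] (0,3) — stop
  → r_1 = 2.9098
beam 2: φ=-45°, α=195°
  cosα=-0.9659 sinα=-0.2588 | (3,2) | tMaxX 0.5383 tMaxY 1.1205 | tΔX 1.0353 tΔY 3.8637
    t=0.5383 [x] (2,2)
    t=1.1205 [y] (2,1)
    t=1.5736 [x] (1,1)
    t=2.6089 [x] (0,1) — stop
  → r_2 = 2.6089
beam 3: φ=45°, α=285°
  cosα=0.2588 sinα=-0.9659 | (3,2) | tMaxX 1.8546 tMaxY 0.3002 | tΔX 3.8637 tΔY 1.0353
    t=0.3002 [y] (3,1)
    t=1.3355 [y] (3,0) — stop
  → r_3 = 1.3355
beam 4: φ=90°, α=330°
  cosα=0.8660 sinα=-0.5000 | (3,2) | tMaxX 0.5543 tMaxY 0.5800 | tΔX 1.1547 tΔY 2.0000
    t=0.5543 [x] (4,2)
    t=0.5800 [y] (4,1)
    t=1.7090 [x] (5,1) — stop
  → r_4 = 1.7090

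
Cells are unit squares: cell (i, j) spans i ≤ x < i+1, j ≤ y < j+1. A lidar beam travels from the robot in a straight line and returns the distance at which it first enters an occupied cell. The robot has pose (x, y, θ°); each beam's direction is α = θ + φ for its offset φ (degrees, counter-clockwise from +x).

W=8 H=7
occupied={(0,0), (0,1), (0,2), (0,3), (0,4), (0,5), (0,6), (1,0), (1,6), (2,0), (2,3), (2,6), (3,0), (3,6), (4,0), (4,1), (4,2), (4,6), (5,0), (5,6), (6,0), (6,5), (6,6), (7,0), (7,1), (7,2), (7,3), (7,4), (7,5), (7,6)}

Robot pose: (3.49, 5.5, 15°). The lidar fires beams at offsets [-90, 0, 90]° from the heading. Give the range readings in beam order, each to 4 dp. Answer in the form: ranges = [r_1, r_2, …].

ranges = [2.5882, 1.9319, 0.5176]

beam 1: φ=-90°, α=285°
  direction (0.2588, -0.9659); cell (3,5); t to first gridline: x 1.9705, y 0.5176 (then +3.8637 / +1.0353)
    (3,4) via y @ 0.5176
    (3,3) via y @ 1.5529
    (4,3) via x @ 1.9705
    (4,2) via y @ 2.5882  # hit
  → r_1 = 2.5882
beam 2: φ=0°, α=15°
  direction (0.9659, 0.2588); cell (3,5); t to first gridline: x 0.5280, y 1.9319 (then +1.0353 / +3.8637)
    (4,5) via x @ 0.5280
    (5,5) via x @ 1.5633
    (5,6) via y @ 1.9319  # hit
  → r_2 = 1.9319
beam 3: φ=90°, α=105°
  direction (-0.2588, 0.9659); cell (3,5); t to first gridline: x 1.8932, y 0.5176 (then +3.8637 / +1.0353)
    (3,6) via y @ 0.5176  # hit
  → r_3 = 0.5176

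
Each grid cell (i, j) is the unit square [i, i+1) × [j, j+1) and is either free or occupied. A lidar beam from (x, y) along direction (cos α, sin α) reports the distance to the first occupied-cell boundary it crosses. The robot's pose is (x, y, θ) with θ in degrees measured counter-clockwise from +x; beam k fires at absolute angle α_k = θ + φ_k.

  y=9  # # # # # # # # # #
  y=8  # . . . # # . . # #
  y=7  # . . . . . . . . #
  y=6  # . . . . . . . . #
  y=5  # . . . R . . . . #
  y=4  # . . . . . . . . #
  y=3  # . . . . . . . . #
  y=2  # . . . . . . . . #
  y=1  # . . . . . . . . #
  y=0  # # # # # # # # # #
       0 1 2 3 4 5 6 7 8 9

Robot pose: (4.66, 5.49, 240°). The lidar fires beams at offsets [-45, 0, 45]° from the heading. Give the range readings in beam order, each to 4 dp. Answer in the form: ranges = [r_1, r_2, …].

ranges = [3.7891, 5.1846, 4.6484]

beam 1: φ=-45°, α=195°
  d=(-0.9659,-0.2588)  start (4,5)  tX=0.6833 tY=1.8932  stride 1/|dx|=1.0353 1/|dy|=3.8637
    cross x-line → (3,5), t=0.6833
    cross x-line → (2,5), t=1.7186
    cross y-line → (2,4), t=1.8932
    cross x-line → (1,4), t=2.7538
    cross x-line → (0,4), t=3.7891 (wall)
  → r_1 = 3.7891
beam 2: φ=0°, α=240°
  d=(-0.5000,-0.8660)  start (4,5)  tX=1.3200 tY=0.5658  stride 1/|dx|=2.0000 1/|dy|=1.1547
    cross y-line → (4,4), t=0.5658
    cross x-line → (3,4), t=1.3200
    cross y-line → (3,3), t=1.7205
    cross y-line → (3,2), t=2.8752
    cross x-line → (2,2), t=3.3200
    cross y-line → (2,1), t=4.0299
    cross y-line → (2,0), t=5.1846 (wall)
  → r_2 = 5.1846
beam 3: φ=45°, α=285°
  d=(0.2588,-0.9659)  start (4,5)  tX=1.3137 tY=0.5073  stride 1/|dx|=3.8637 1/|dy|=1.0353
    cross y-line → (4,4), t=0.5073
    cross x-line → (5,4), t=1.3137
    cross y-line → (5,3), t=1.5426
    cross y-line → (5,2), t=2.5778
    cross y-line → (5,1), t=3.6131
    cross y-line → (5,0), t=4.6484 (wall)
  → r_3 = 4.6484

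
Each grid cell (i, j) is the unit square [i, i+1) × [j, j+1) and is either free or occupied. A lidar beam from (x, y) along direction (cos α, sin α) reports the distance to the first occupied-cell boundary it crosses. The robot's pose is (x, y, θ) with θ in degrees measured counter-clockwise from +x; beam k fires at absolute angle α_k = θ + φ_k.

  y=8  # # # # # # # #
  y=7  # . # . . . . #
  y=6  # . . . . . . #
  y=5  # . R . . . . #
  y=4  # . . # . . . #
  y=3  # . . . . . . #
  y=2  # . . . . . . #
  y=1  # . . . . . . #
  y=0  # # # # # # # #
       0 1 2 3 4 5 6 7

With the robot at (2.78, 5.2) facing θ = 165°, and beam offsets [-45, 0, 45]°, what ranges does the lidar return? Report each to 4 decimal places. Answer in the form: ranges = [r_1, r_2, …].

ranges = [3.2332, 1.8428, 2.0554]

beam 1: φ=-45°, α=120°
  dir = (cos 120°, sin 120°) = (-0.5000, 0.8660); from cell (2,5)
  next x-line at t=1.5600, next y-line at t=0.9238; Δt_x=2.0000, Δt_y=1.1547
    y: enter (2,6) at t=0.9238
    x: enter (1,6) at t=1.5600
    y: enter (1,7) at t=2.0785
    y: enter (1,8) at t=3.2332 ← occupied
  → r_1 = 3.2332
beam 2: φ=0°, α=165°
  dir = (cos 165°, sin 165°) = (-0.9659, 0.2588); from cell (2,5)
  next x-line at t=0.8075, next y-line at t=3.0910; Δt_x=1.0353, Δt_y=3.8637
    x: enter (1,5) at t=0.8075
    x: enter (0,5) at t=1.8428 ← occupied
  → r_2 = 1.8428
beam 3: φ=45°, α=210°
  dir = (cos 210°, sin 210°) = (-0.8660, -0.5000); from cell (2,5)
  next x-line at t=0.9007, next y-line at t=0.4000; Δt_x=1.1547, Δt_y=2.0000
    y: enter (2,4) at t=0.4000
    x: enter (1,4) at t=0.9007
    x: enter (0,4) at t=2.0554 ← occupied
  → r_3 = 2.0554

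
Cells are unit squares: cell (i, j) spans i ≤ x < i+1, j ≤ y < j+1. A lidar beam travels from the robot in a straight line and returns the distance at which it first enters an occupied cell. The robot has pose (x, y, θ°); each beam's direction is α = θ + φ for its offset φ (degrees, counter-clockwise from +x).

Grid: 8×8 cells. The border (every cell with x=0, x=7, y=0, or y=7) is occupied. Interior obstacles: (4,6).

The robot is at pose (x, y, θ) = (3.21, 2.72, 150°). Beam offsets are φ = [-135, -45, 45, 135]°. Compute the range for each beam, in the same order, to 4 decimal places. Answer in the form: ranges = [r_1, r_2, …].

beam 1: φ=-135°, α=15°
  direction (0.9659, 0.2588); cell (3,2); t to first gridline: x 0.8179, y 1.0818 (then +1.0353 / +3.8637)
    (4,2) via x @ 0.8179
    (4,3) via y @ 1.0818
    (5,3) via x @ 1.8531
    (6,3) via x @ 2.8884
    (7,3) via x @ 3.9237  # hit
  → r_1 = 3.9237
beam 2: φ=-45°, α=105°
  direction (-0.2588, 0.9659); cell (3,2); t to first gridline: x 0.8114, y 0.2899 (then +3.8637 / +1.0353)
    (3,3) via y @ 0.2899
    (2,3) via x @ 0.8114
    (2,4) via y @ 1.3252
    (2,5) via y @ 2.3604
    (2,6) via y @ 3.3957
    (2,7) via y @ 4.4310  # hit
  → r_2 = 4.4310
beam 3: φ=45°, α=195°
  direction (-0.9659, -0.2588); cell (3,2); t to first gridline: x 0.2174, y 2.7819 (then +1.0353 / +3.8637)
    (2,2) via x @ 0.2174
    (1,2) via x @ 1.2527
    (0,2) via x @ 2.2880  # hit
  → r_3 = 2.2880
beam 4: φ=135°, α=285°
  direction (0.2588, -0.9659); cell (3,2); t to first gridline: x 3.0523, y 0.7454 (then +3.8637 / +1.0353)
    (3,1) via y @ 0.7454
    (3,0) via y @ 1.7807  # hit
  → r_4 = 1.7807

ranges = [3.9237, 4.4310, 2.2880, 1.7807]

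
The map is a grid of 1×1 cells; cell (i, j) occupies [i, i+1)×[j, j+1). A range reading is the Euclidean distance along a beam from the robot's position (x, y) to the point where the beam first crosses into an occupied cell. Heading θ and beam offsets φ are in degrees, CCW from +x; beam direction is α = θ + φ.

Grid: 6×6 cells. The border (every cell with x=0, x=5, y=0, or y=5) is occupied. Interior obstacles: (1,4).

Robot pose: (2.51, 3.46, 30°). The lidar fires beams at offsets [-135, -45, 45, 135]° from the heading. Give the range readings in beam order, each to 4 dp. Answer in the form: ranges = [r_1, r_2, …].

beam 1: φ=-135°, α=255°
  direction (-0.2588, -0.9659); cell (2,3); t to first gridline: x 1.9705, y 0.4762 (then +3.8637 / +1.0353)
    (2,2) via y @ 0.4762
    (2,1) via y @ 1.5115
    (1,1) via x @ 1.9705
    (1,0) via y @ 2.5468  # hit
  → r_1 = 2.5468
beam 2: φ=-45°, α=345°
  direction (0.9659, -0.2588); cell (2,3); t to first gridline: x 0.5073, y 1.7773 (then +1.0353 / +3.8637)
    (3,3) via x @ 0.5073
    (4,3) via x @ 1.5426
    (4,2) via y @ 1.7773
    (5,2) via x @ 2.5778  # hit
  → r_2 = 2.5778
beam 3: φ=45°, α=75°
  direction (0.2588, 0.9659); cell (2,3); t to first gridline: x 1.8932, y 0.5590 (then +3.8637 / +1.0353)
    (2,4) via y @ 0.5590
    (2,5) via y @ 1.5943  # hit
  → r_3 = 1.5943
beam 4: φ=135°, α=165°
  direction (-0.9659, 0.2588); cell (2,3); t to first gridline: x 0.5280, y 2.0864 (then +1.0353 / +3.8637)
    (1,3) via x @ 0.5280
    (0,3) via x @ 1.5633  # hit
  → r_4 = 1.5633

ranges = [2.5468, 2.5778, 1.5943, 1.5633]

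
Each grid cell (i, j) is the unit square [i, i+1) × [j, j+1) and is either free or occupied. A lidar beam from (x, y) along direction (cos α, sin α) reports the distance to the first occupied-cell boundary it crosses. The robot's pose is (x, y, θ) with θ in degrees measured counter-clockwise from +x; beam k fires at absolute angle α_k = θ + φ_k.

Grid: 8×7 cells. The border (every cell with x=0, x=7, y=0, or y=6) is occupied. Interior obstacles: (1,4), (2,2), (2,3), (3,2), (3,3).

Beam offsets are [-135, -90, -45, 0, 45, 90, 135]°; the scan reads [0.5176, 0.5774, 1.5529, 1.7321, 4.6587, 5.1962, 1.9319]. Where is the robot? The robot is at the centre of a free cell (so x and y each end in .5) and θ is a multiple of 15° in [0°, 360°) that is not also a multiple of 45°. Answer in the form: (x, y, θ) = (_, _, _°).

(x, y, θ) = (5.5, 1.5, 30°)

The pose lattice has 25·16 = 400 candidates. Test each by forward raycasting.
  (3.5, 1.5, 255°): beam 1 = 0.5774 ≠ 0.5176 ✗
  (3.5, 1.5, 345°): beam 1 = 1.0000 ≠ 0.5176 ✗
  (1.5, 1.5, 210°): beam 1 = 1.9319 ≠ 0.5176 ✗
  …
  (5.5, 1.5, 30°): r_1=0.5176, r_2=0.5774, r_3=1.5529, r_4=1.7321, r_5=4.6587, r_6=5.1962, r_7=1.9319 — all match ✓
Unique over the lattice → pose = (5.5, 1.5, 30°).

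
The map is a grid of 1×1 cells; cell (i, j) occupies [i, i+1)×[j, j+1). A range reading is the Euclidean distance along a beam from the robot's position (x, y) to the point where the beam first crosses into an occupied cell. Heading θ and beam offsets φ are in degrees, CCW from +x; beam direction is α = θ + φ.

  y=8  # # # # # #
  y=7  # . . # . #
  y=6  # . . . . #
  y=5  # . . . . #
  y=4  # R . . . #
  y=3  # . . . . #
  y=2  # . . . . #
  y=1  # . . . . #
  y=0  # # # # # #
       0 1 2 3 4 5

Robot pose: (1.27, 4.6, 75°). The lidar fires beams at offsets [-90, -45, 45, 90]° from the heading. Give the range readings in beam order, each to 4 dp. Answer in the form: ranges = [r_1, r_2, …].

beam 1: φ=-90°, α=345°
  d=(0.9659,-0.2588)  start (1,4)  tX=0.7558 tY=2.3182  stride 1/|dx|=1.0353 1/|dy|=3.8637
    cross x-line → (2,4), t=0.7558
    cross x-line → (3,4), t=1.7910
    cross y-line → (3,3), t=2.3182
    cross x-line → (4,3), t=2.8263
    cross x-line → (5,3), t=3.8616 (wall)
  → r_1 = 3.8616
beam 2: φ=-45°, α=30°
  d=(0.8660,0.5000)  start (1,4)  tX=0.8429 tY=0.8000  stride 1/|dx|=1.1547 1/|dy|=2.0000
    cross y-line → (1,5), t=0.8000
    cross x-line → (2,5), t=0.8429
    cross x-line → (3,5), t=1.9976
    cross y-line → (3,6), t=2.8000
    cross x-line → (4,6), t=3.1523
    cross x-line → (5,6), t=4.3070 (wall)
  → r_2 = 4.3070
beam 3: φ=45°, α=120°
  d=(-0.5000,0.8660)  start (1,4)  tX=0.5400 tY=0.4619  stride 1/|dx|=2.0000 1/|dy|=1.1547
    cross y-line → (1,5), t=0.4619
    cross x-line → (0,5), t=0.5400 (wall)
  → r_3 = 0.5400
beam 4: φ=90°, α=165°
  d=(-0.9659,0.2588)  start (1,4)  tX=0.2795 tY=1.5455  stride 1/|dx|=1.0353 1/|dy|=3.8637
    cross x-line → (0,4), t=0.2795 (wall)
  → r_4 = 0.2795

ranges = [3.8616, 4.3070, 0.5400, 0.2795]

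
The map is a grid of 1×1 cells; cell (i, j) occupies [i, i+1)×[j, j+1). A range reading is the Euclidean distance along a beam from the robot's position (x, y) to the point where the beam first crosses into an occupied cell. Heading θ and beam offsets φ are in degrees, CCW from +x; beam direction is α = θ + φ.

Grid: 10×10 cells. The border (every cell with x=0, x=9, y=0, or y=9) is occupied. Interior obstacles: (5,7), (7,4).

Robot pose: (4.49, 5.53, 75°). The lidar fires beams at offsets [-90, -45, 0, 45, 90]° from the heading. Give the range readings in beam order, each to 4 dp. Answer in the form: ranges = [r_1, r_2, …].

ranges = [2.5985, 5.2077, 1.9705, 4.0068, 3.6131]

beam 1: φ=-90°, α=345°
  cosα=0.9659 sinα=-0.2588 | (4,5) | tMaxX 0.5280 tMaxY 2.0478 | tΔX 1.0353 tΔY 3.8637
    t=0.5280 [x] (5,5)
    t=1.5633 [x] (6,5)
    t=2.0478 [y] (6,4)
    t=2.5985 [x] (7,4) — stop
  → r_1 = 2.5985
beam 2: φ=-45°, α=30°
  cosα=0.8660 sinα=0.5000 | (4,5) | tMaxX 0.5889 tMaxY 0.9400 | tΔX 1.1547 tΔY 2.0000
    t=0.5889 [x] (5,5)
    t=0.9400 [y] (5,6)
    t=1.7436 [x] (6,6)
    t=2.8983 [x] (7,6)
    t=2.9400 [y] (7,7)
    t=4.0530 [x] (8,7)
    t=4.9400 [y] (8,8)
    t=5.2077 [x] (9,8) — stop
  → r_2 = 5.2077
beam 3: φ=0°, α=75°
  cosα=0.2588 sinα=0.9659 | (4,5) | tMaxX 1.9705 tMaxY 0.4866 | tΔX 3.8637 tΔY 1.0353
    t=0.4866 [y] (4,6)
    t=1.5219 [y] (4,7)
    t=1.9705 [x] (5,7) — stop
  → r_3 = 1.9705
beam 4: φ=45°, α=120°
  cosα=-0.5000 sinα=0.8660 | (4,5) | tMaxX 0.9800 tMaxY 0.5427 | tΔX 2.0000 tΔY 1.1547
    t=0.5427 [y] (4,6)
    t=0.9800 [x] (3,6)
    t=1.6974 [y] (3,7)
    t=2.8521 [y] (3,8)
    t=2.9800 [x] (2,8)
    t=4.0068 [y] (2,9) — stop
  → r_4 = 4.0068
beam 5: φ=90°, α=165°
  cosα=-0.9659 sinα=0.2588 | (4,5) | tMaxX 0.5073 tMaxY 1.8159 | tΔX 1.0353 tΔY 3.8637
    t=0.5073 [x] (3,5)
    t=1.5426 [x] (2,5)
    t=1.8159 [y] (2,6)
    t=2.5778 [x] (1,6)
    t=3.6131 [x] (0,6) — stop
  → r_5 = 3.6131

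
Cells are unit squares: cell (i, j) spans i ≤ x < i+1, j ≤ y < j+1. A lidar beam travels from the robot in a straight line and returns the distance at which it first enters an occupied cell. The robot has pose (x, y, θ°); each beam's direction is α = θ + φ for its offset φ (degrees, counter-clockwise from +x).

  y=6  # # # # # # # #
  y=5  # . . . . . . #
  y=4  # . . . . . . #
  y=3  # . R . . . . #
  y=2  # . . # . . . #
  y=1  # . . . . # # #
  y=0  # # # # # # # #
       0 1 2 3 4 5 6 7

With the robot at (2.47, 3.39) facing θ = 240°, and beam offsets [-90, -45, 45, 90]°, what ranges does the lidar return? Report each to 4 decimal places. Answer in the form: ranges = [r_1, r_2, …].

ranges = [1.6974, 1.5219, 2.4743, 0.7800]

beam 1: φ=-90°, α=150°
  cosα=-0.8660 sinα=0.5000 | (2,3) | tMaxX 0.5427 tMaxY 1.2200 | tΔX 1.1547 tΔY 2.0000
    t=0.5427 [x] (1,3)
    t=1.2200 [y] (1,4)
    t=1.6974 [x] (0,4) — stop
  → r_1 = 1.6974
beam 2: φ=-45°, α=195°
  cosα=-0.9659 sinα=-0.2588 | (2,3) | tMaxX 0.4866 tMaxY 1.5068 | tΔX 1.0353 tΔY 3.8637
    t=0.4866 [x] (1,3)
    t=1.5068 [y] (1,2)
    t=1.5219 [x] (0,2) — stop
  → r_2 = 1.5219
beam 3: φ=45°, α=285°
  cosα=0.2588 sinα=-0.9659 | (2,3) | tMaxX 2.0478 tMaxY 0.4038 | tΔX 3.8637 tΔY 1.0353
    t=0.4038 [y] (2,2)
    t=1.4390 [y] (2,1)
    t=2.0478 [x] (3,1)
    t=2.4743 [y] (3,0) — stop
  → r_3 = 2.4743
beam 4: φ=90°, α=330°
  cosα=0.8660 sinα=-0.5000 | (2,3) | tMaxX 0.6120 tMaxY 0.7800 | tΔX 1.1547 tΔY 2.0000
    t=0.6120 [x] (3,3)
    t=0.7800 [y] (3,2) — stop
  → r_4 = 0.7800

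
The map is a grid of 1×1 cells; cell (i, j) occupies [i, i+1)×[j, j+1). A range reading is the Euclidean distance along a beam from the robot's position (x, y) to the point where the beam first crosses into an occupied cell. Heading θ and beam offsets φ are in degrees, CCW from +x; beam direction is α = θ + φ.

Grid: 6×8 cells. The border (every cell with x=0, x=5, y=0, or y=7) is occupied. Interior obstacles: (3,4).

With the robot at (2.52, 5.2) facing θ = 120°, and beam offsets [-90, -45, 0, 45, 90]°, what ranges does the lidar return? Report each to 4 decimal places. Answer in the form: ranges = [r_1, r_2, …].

ranges = [2.8637, 1.8635, 2.0785, 1.5736, 1.7551]

beam 1: φ=-90°, α=30°
  cosα=0.8660 sinα=0.5000 | (2,5) | tMaxX 0.5543 tMaxY 1.6000 | tΔX 1.1547 tΔY 2.0000
    t=0.5543 [x] (3,5)
    t=1.6000 [y] (3,6)
    t=1.7090 [x] (4,6)
    t=2.8637 [x] (5,6) — stop
  → r_1 = 2.8637
beam 2: φ=-45°, α=75°
  cosα=0.2588 sinα=0.9659 | (2,5) | tMaxX 1.8546 tMaxY 0.8282 | tΔX 3.8637 tΔY 1.0353
    t=0.8282 [y] (2,6)
    t=1.8546 [x] (3,6)
    t=1.8635 [y] (3,7) — stop
  → r_2 = 1.8635
beam 3: φ=0°, α=120°
  cosα=-0.5000 sinα=0.8660 | (2,5) | tMaxX 1.0400 tMaxY 0.9238 | tΔX 2.0000 tΔY 1.1547
    t=0.9238 [y] (2,6)
    t=1.0400 [x] (1,6)
    t=2.0785 [y] (1,7) — stop
  → r_3 = 2.0785
beam 4: φ=45°, α=165°
  cosα=-0.9659 sinα=0.2588 | (2,5) | tMaxX 0.5383 tMaxY 3.0910 | tΔX 1.0353 tΔY 3.8637
    t=0.5383 [x] (1,5)
    t=1.5736 [x] (0,5) — stop
  → r_4 = 1.5736
beam 5: φ=90°, α=210°
  cosα=-0.8660 sinα=-0.5000 | (2,5) | tMaxX 0.6004 tMaxY 0.4000 | tΔX 1.1547 tΔY 2.0000
    t=0.4000 [y] (2,4)
    t=0.6004 [x] (1,4)
    t=1.7551 [x] (0,4) — stop
  → r_5 = 1.7551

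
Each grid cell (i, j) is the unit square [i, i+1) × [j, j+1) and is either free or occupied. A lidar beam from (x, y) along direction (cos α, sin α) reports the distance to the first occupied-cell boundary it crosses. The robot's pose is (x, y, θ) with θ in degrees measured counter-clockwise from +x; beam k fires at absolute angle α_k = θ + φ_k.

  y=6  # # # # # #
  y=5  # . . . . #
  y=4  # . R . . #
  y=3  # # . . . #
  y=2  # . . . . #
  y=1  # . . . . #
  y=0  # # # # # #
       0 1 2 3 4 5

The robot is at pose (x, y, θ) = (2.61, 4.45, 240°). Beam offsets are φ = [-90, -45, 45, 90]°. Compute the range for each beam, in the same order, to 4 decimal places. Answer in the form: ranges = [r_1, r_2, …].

ranges = [1.8591, 1.6668, 3.5717, 2.7597]

beam 1: φ=-90°, α=150°
  dir = (cos 150°, sin 150°) = (-0.8660, 0.5000); from cell (2,4)
  next x-line at t=0.7044, next y-line at t=1.1000; Δt_x=1.1547, Δt_y=2.0000
    x: enter (1,4) at t=0.7044
    y: enter (1,5) at t=1.1000
    x: enter (0,5) at t=1.8591 ← occupied
  → r_1 = 1.8591
beam 2: φ=-45°, α=195°
  dir = (cos 195°, sin 195°) = (-0.9659, -0.2588); from cell (2,4)
  next x-line at t=0.6315, next y-line at t=1.7387; Δt_x=1.0353, Δt_y=3.8637
    x: enter (1,4) at t=0.6315
    x: enter (0,4) at t=1.6668 ← occupied
  → r_2 = 1.6668
beam 3: φ=45°, α=285°
  dir = (cos 285°, sin 285°) = (0.2588, -0.9659); from cell (2,4)
  next x-line at t=1.5068, next y-line at t=0.4659; Δt_x=3.8637, Δt_y=1.0353
    y: enter (2,3) at t=0.4659
    y: enter (2,2) at t=1.5012
    x: enter (3,2) at t=1.5068
    y: enter (3,1) at t=2.5364
    y: enter (3,0) at t=3.5717 ← occupied
  → r_3 = 3.5717
beam 4: φ=90°, α=330°
  dir = (cos 330°, sin 330°) = (0.8660, -0.5000); from cell (2,4)
  next x-line at t=0.4503, next y-line at t=0.9000; Δt_x=1.1547, Δt_y=2.0000
    x: enter (3,4) at t=0.4503
    y: enter (3,3) at t=0.9000
    x: enter (4,3) at t=1.6050
    x: enter (5,3) at t=2.7597 ← occupied
  → r_4 = 2.7597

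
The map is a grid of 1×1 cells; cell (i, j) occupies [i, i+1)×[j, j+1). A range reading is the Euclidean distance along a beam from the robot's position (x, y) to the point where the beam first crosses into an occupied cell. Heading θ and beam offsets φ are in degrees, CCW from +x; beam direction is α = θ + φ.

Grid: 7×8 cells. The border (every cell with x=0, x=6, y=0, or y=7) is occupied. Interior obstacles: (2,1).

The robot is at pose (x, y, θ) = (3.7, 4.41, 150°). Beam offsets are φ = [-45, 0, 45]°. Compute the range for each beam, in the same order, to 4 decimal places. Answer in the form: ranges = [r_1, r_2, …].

ranges = [2.6814, 3.1177, 2.7952]

beam 1: φ=-45°, α=105°
  direction (-0.2588, 0.9659); cell (3,4); t to first gridline: x 2.7046, y 0.6108 (then +3.8637 / +1.0353)
    (3,5) via y @ 0.6108
    (3,6) via y @ 1.6461
    (3,7) via y @ 2.6814  # hit
  → r_1 = 2.6814
beam 2: φ=0°, α=150°
  direction (-0.8660, 0.5000); cell (3,4); t to first gridline: x 0.8083, y 1.1800 (then +1.1547 / +2.0000)
    (2,4) via x @ 0.8083
    (2,5) via y @ 1.1800
    (1,5) via x @ 1.9630
    (0,5) via x @ 3.1177  # hit
  → r_2 = 3.1177
beam 3: φ=45°, α=195°
  direction (-0.9659, -0.2588); cell (3,4); t to first gridline: x 0.7247, y 1.5841 (then +1.0353 / +3.8637)
    (2,4) via x @ 0.7247
    (2,3) via y @ 1.5841
    (1,3) via x @ 1.7600
    (0,3) via x @ 2.7952  # hit
  → r_3 = 2.7952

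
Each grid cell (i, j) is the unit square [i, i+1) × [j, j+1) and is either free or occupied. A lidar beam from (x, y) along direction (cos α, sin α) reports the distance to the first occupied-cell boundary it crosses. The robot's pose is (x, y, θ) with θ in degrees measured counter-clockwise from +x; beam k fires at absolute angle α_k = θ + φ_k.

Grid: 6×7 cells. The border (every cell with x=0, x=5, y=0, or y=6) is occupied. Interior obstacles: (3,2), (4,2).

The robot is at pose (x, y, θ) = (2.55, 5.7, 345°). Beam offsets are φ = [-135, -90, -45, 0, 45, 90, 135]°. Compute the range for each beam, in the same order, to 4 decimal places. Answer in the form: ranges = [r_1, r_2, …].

beam 1: φ=-135°, α=210°
  d=(-0.8660,-0.5000)  start (2,5)  tX=0.6351 tY=1.4000  stride 1/|dx|=1.1547 1/|dy|=2.0000
    cross x-line → (1,5), t=0.6351
    cross y-line → (1,4), t=1.4000
    cross x-line → (0,4), t=1.7898 (wall)
  → r_1 = 1.7898
beam 2: φ=-90°, α=255°
  d=(-0.2588,-0.9659)  start (2,5)  tX=2.1250 tY=0.7247  stride 1/|dx|=3.8637 1/|dy|=1.0353
    cross y-line → (2,4), t=0.7247
    cross y-line → (2,3), t=1.7600
    cross x-line → (1,3), t=2.1250
    cross y-line → (1,2), t=2.7952
    cross y-line → (1,1), t=3.8305
    cross y-line → (1,0), t=4.8658 (wall)
  → r_2 = 4.8658
beam 3: φ=-45°, α=300°
  d=(0.5000,-0.8660)  start (2,5)  tX=0.9000 tY=0.8083  stride 1/|dx|=2.0000 1/|dy|=1.1547
    cross y-line → (2,4), t=0.8083
    cross x-line → (3,4), t=0.9000
    cross y-line → (3,3), t=1.9630
    cross x-line → (4,3), t=2.9000
    cross y-line → (4,2), t=3.1177 (wall)
  → r_3 = 3.1177
beam 4: φ=0°, α=345°
  d=(0.9659,-0.2588)  start (2,5)  tX=0.4659 tY=2.7046  stride 1/|dx|=1.0353 1/|dy|=3.8637
    cross x-line → (3,5), t=0.4659
    cross x-line → (4,5), t=1.5012
    cross x-line → (5,5), t=2.5364 (wall)
  → r_4 = 2.5364
beam 5: φ=45°, α=30°
  d=(0.8660,0.5000)  start (2,5)  tX=0.5196 tY=0.6000  stride 1/|dx|=1.1547 1/|dy|=2.0000
    cross x-line → (3,5), t=0.5196
    cross y-line → (3,6), t=0.6000 (wall)
  → r_5 = 0.6000
beam 6: φ=90°, α=75°
  d=(0.2588,0.9659)  start (2,5)  tX=1.7387 tY=0.3106  stride 1/|dx|=3.8637 1/|dy|=1.0353
    cross y-line → (2,6), t=0.3106 (wall)
  → r_6 = 0.3106
beam 7: φ=135°, α=120°
  d=(-0.5000,0.8660)  start (2,5)  tX=1.1000 tY=0.3464  stride 1/|dx|=2.0000 1/|dy|=1.1547
    cross y-line → (2,6), t=0.3464 (wall)
  → r_7 = 0.3464

ranges = [1.7898, 4.8658, 3.1177, 2.5364, 0.6000, 0.3106, 0.3464]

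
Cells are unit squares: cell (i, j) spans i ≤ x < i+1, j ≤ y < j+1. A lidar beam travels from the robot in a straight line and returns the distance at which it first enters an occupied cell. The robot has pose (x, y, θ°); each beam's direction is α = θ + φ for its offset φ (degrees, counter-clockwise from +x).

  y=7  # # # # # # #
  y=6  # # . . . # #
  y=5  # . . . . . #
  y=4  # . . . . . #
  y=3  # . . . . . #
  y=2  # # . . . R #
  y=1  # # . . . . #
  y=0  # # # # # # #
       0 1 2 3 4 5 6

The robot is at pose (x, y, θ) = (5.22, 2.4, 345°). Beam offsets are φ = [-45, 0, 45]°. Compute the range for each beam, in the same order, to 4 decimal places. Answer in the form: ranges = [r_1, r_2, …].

ranges = [1.5600, 0.8075, 0.9007]

beam 1: φ=-45°, α=300°
  cosα=0.5000 sinα=-0.8660 | (5,2) | tMaxX 1.5600 tMaxY 0.4619 | tΔX 2.0000 tΔY 1.1547
    t=0.4619 [y] (5,1)
    t=1.5600 [x] (6,1) — stop
  → r_1 = 1.5600
beam 2: φ=0°, α=345°
  cosα=0.9659 sinα=-0.2588 | (5,2) | tMaxX 0.8075 tMaxY 1.5455 | tΔX 1.0353 tΔY 3.8637
    t=0.8075 [x] (6,2) — stop
  → r_2 = 0.8075
beam 3: φ=45°, α=30°
  cosα=0.8660 sinα=0.5000 | (5,2) | tMaxX 0.9007 tMaxY 1.2000 | tΔX 1.1547 tΔY 2.0000
    t=0.9007 [x] (6,2) — stop
  → r_3 = 0.9007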